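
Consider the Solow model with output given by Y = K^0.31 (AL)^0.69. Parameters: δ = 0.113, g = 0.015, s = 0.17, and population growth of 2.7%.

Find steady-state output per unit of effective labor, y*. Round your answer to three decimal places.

At the steady state, Δk = 0, so s·k^α = (n + g + δ)·k.
Rearranging, k^(1−α) = s / (n + g + δ).
k^0.69 = 0.17 / (0.027 + 0.015 + 0.113) = 0.17 / 0.155 = 1.0968
k* = 1.0968^(1/0.69) ≈ 1.1433
y* = (k*)^α = 1.1433^0.31 ≈ 1.0424

y* = 1.042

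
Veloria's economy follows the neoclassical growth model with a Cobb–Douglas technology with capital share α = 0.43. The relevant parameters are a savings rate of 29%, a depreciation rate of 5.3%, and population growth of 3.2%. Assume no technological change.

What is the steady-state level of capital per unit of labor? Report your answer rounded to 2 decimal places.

k* = 8.61

Steady state requires s·f(k) = (n + δ)·k, i.e. s·k^α = (n + δ)·k.
Dividing both sides by k: k^(1−α) = s / (n + δ).
k^0.57 = 0.29 / (0.032 + 0.053) = 0.29 / 0.085 = 3.4118
k* = 3.4118^(1/0.57) ≈ 8.6111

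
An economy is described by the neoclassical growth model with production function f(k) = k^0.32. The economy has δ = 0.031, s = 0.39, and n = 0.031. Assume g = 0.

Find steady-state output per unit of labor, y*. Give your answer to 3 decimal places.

y* = 2.376

In steady state, investment equals break-even investment: s·k^α = (n + δ)·k.
Rearranging, k^(1−α) = s / (n + δ).
k^0.68 = 0.39 / (0.031 + 0.031) = 0.39 / 0.062 = 6.2903
k* = 6.2903^(1/0.68) ≈ 14.9457
y* = (k*)^α = 14.9457^0.32 ≈ 2.3760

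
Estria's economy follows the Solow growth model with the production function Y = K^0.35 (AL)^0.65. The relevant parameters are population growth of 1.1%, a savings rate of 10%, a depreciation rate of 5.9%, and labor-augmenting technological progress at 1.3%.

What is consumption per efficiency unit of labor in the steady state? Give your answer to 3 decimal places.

At the steady state, Δk = 0, so s·k^α = (n + g + δ)·k.
Rearranging, k^(1−α) = s / (n + g + δ).
k^0.65 = 0.10 / (0.011 + 0.013 + 0.059) = 0.10 / 0.083 = 1.2048
k* = 1.2048^(1/0.65) ≈ 1.3319
y* = (k*)^α = 1.3319^0.35 ≈ 1.1055
c* = (1 − s)·y* = (1 − 0.10) × 1.1055 ≈ 0.9950

c* = 0.995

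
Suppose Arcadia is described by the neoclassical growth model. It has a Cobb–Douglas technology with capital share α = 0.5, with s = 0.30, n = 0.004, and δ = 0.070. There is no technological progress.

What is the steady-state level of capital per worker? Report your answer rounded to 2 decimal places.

k* = 16.44

At the steady state, Δk = 0, so s·k^α = (n + δ)·k.
Dividing both sides by k: k^(1−α) = s / (n + δ).
k^0.5 = 0.30 / (0.004 + 0.070) = 0.30 / 0.074 = 4.0541
k* = 4.0541^(1/0.5) ≈ 16.4357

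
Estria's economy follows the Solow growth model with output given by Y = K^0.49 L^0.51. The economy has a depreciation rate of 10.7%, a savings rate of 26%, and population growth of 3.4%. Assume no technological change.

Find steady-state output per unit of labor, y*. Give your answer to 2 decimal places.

In steady state, investment equals break-even investment: s·k^α = (n + δ)·k.
Rearranging, k^(1−α) = s / (n + δ).
k^0.51 = 0.26 / (0.034 + 0.107) = 0.26 / 0.141 = 1.8440
k* = 1.8440^(1/0.51) ≈ 3.3197
y* = (k*)^α = 3.3197^0.49 ≈ 1.8003

y* = 1.80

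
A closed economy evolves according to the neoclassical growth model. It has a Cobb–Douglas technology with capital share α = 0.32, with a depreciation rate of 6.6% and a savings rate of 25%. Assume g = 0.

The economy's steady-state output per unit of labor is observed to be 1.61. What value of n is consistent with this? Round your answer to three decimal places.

Steady state requires s·f(k) = (n + δ)·k, i.e. s·k^α = (n + δ)·k.
Since y* = [s/(n + δ)]^(α/(1−α)), we have s/(n + δ) = (y*)^((1−α)/α) = 1.61^2.125 = 2.7511.
Therefore n + δ = s / 2.7511 = 0.25 / 2.7511 = 0.0909, so n = 0.0909 − 0.066 = 0.0249.

n ≈ 0.025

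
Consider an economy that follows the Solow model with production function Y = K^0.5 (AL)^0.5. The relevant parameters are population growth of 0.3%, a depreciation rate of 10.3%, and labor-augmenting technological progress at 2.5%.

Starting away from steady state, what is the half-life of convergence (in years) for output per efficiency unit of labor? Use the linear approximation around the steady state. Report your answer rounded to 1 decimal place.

t_½ ≈ 10.6 years

Near the steady state the convergence rate is λ = (1 − α)(n + g + δ).
λ = (1 − 0.5) × 0.131 = 0.5 × 0.131 = 0.0655
Half-life = ln 2 / λ = 0.6931 / 0.0655 ≈ 10.58 years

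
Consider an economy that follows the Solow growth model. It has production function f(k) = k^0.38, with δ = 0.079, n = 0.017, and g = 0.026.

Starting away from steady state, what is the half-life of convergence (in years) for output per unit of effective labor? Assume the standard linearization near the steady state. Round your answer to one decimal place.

about 9.2 years

Near the steady state the convergence rate is λ = (1 − α)(n + g + δ).
λ = (1 − 0.38) × 0.122 = 0.62 × 0.122 = 0.07564
Half-life = ln 2 / λ = 0.6931 / 0.07564 ≈ 9.16 years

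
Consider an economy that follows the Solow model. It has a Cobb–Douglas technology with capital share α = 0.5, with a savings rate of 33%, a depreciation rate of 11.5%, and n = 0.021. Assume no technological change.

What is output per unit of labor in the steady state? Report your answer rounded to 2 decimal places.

In steady state, investment equals break-even investment: s·k^α = (n + δ)·k.
Dividing both sides by k: k^(1−α) = s / (n + δ).
k^0.5 = 0.33 / (0.021 + 0.115) = 0.33 / 0.136 = 2.4265
k* = 2.4265^(1/0.5) ≈ 5.8879
y* = (k*)^α = 5.8879^0.5 ≈ 2.4265

y* ≈ 2.43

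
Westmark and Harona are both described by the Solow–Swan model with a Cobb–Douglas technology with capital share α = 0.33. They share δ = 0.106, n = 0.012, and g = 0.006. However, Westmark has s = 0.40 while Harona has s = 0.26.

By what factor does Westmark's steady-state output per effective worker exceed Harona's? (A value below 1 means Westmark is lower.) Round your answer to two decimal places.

Steady-state y* = [s/(n + g + δ)]^(α/(1−α)), so the ratio is [ (s_W/(n + g + δ)_W) / (s_H/(n + g + δ)_H) ]^0.4925.
s_W/(n + g + δ)_W = 0.40/0.124 = 3.2258; s_H/(n + g + δ)_H = 0.26/0.124 = 2.0968.
Ratio = (3.2258/2.0968)^0.4925 = 1.5384^0.4925 ≈ 1.2363

y*_W / y*_H ≈ 1.24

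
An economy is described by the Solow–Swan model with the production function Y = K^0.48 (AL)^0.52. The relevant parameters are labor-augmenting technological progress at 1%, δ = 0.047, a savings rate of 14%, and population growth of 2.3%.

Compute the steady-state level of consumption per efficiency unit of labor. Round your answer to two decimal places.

At the steady state, Δk = 0, so s·k^α = (n + g + δ)·k.
Rearranging, k^(1−α) = s / (n + g + δ).
k^0.52 = 0.14 / (0.023 + 0.010 + 0.047) = 0.14 / 0.080 = 1.7500
k* = 1.7500^(1/0.52) ≈ 2.9335
y* = (k*)^α = 2.9335^0.48 ≈ 1.6763
c* = (1 − s)·y* = (1 − 0.14) × 1.6763 ≈ 1.4416

c* = 1.44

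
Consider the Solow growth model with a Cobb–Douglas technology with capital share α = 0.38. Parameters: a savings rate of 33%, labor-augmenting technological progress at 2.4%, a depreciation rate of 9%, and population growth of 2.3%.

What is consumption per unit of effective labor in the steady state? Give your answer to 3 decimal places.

c* = 1.148

At the steady state, Δk = 0, so s·k^α = (n + g + δ)·k.
Dividing both sides by k: k^(1−α) = s / (n + g + δ).
k^0.62 = 0.33 / (0.023 + 0.024 + 0.090) = 0.33 / 0.137 = 2.4088
k* = 2.4088^(1/0.62) ≈ 4.1286
y* = (k*)^α = 4.1286^0.38 ≈ 1.7140
c* = (1 − s)·y* = (1 − 0.33) × 1.7140 ≈ 1.1484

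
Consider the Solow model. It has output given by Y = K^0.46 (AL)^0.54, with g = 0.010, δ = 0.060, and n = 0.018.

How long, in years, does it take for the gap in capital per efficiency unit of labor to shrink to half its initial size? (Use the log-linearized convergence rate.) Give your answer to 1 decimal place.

about 14.6 years

Near the steady state the convergence rate is λ = (1 − α)(n + g + δ).
λ = (1 − 0.46) × 0.088 = 0.54 × 0.088 = 0.04752
Half-life = ln 2 / λ = 0.6931 / 0.04752 ≈ 14.59 years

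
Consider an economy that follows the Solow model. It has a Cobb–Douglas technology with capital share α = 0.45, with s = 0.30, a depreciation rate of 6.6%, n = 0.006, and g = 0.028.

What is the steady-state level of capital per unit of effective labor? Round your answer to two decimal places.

k* = 7.37

In steady state, investment equals break-even investment: s·k^α = (n + g + δ)·k.
Dividing both sides by k: k^(1−α) = s / (n + g + δ).
k^0.55 = 0.30 / (0.006 + 0.028 + 0.066) = 0.30 / 0.100 = 3.0000
k* = 3.0000^(1/0.55) ≈ 7.3704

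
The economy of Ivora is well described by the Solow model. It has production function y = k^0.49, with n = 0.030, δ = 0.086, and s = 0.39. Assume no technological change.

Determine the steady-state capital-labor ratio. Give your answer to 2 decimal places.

At the steady state, Δk = 0, so s·k^α = (n + δ)·k.
Rearranging, k^(1−α) = s / (n + δ).
k^0.51 = 0.39 / (0.030 + 0.086) = 0.39 / 0.116 = 3.3621
k* = 3.3621^(1/0.51) ≈ 10.7788

k* = 10.78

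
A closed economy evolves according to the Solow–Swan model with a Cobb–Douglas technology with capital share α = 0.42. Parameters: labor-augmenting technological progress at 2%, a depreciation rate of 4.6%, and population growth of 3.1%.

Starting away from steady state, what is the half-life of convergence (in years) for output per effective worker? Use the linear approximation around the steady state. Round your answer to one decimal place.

Near the steady state the convergence rate is λ = (1 − α)(n + g + δ).
λ = (1 − 0.42) × 0.097 = 0.58 × 0.097 = 0.05626
Half-life = ln 2 / λ = 0.6931 / 0.05626 ≈ 12.32 years

half-life ≈ 12.3 years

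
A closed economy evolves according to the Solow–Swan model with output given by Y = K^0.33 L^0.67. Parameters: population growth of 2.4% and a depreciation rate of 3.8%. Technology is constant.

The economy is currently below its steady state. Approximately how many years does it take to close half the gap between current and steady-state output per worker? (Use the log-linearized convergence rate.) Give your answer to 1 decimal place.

about 16.7 years

Near the steady state the convergence rate is λ = (1 − α)(n + δ).
λ = (1 − 0.33) × 0.062 = 0.67 × 0.062 = 0.04154
Half-life = ln 2 / λ = 0.6931 / 0.04154 ≈ 16.69 years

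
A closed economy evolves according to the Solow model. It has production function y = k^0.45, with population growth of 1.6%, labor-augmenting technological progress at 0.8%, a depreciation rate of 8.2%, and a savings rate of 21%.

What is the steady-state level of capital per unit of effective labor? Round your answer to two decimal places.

k* ≈ 3.47

At the steady state, Δk = 0, so s·k^α = (n + g + δ)·k.
Dividing both sides by k: k^(1−α) = s / (n + g + δ).
k^0.55 = 0.21 / (0.016 + 0.008 + 0.082) = 0.21 / 0.106 = 1.9811
k* = 1.9811^(1/0.55) ≈ 3.4660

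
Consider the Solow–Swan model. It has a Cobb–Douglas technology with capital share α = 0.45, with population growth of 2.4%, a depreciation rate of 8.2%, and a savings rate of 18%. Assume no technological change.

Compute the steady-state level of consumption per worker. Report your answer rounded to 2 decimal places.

Steady state requires s·f(k) = (n + δ)·k, i.e. s·k^α = (n + δ)·k.
Dividing both sides by k: k^(1−α) = s / (n + δ).
k^0.55 = 0.18 / (0.024 + 0.082) = 0.18 / 0.106 = 1.6981
k* = 1.6981^(1/0.55) ≈ 2.6189
y* = (k*)^α = 2.6189^0.45 ≈ 1.5422
c* = (1 − s)·y* = (1 − 0.18) × 1.5422 ≈ 1.2646

c* = 1.26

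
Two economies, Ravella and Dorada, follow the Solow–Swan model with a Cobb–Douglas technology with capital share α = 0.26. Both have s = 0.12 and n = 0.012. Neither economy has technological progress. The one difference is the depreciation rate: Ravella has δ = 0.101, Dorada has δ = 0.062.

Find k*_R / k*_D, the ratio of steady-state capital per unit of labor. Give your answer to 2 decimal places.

ratio ≈ 0.56

Steady-state k* = [s/(n + δ)]^(1/(1−α)), so the ratio is [ (s_R/(n + δ)_R) / (s_D/(n + δ)_D) ]^1.3514.
s_R/(n + δ)_R = 0.12/0.113 = 1.0619; s_D/(n + δ)_D = 0.12/0.074 = 1.6216.
Ratio = (1.0619/1.6216)^1.3514 = 0.6548^1.3514 ≈ 0.5643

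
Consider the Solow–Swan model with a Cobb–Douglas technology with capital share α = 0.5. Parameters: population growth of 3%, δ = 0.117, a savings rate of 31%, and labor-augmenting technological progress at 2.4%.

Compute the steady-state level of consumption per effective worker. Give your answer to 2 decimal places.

c* ≈ 1.25

At the steady state, Δk = 0, so s·k^α = (n + g + δ)·k.
Dividing both sides by k: k^(1−α) = s / (n + g + δ).
k^0.5 = 0.31 / (0.030 + 0.024 + 0.117) = 0.31 / 0.171 = 1.8129
k* = 1.8129^(1/0.5) ≈ 3.2866
y* = (k*)^α = 3.2866^0.5 ≈ 1.8129
c* = (1 − s)·y* = (1 − 0.31) × 1.8129 ≈ 1.2509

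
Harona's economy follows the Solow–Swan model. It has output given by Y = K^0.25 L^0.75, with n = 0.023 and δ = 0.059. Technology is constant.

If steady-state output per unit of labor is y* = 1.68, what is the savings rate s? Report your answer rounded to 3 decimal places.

s ≈ 0.389

Steady state requires s·f(k) = (n + δ)·k, i.e. s·k^α = (n + δ)·k.
Since y* = [s/(n + δ)]^(α/(1−α)), we have s/(n + δ) = (y*)^((1−α)/α) = 1.68^3 = 4.7416.
Therefore s = 4.7416 × (n + δ) = 4.7416 × 0.082 = 0.3888.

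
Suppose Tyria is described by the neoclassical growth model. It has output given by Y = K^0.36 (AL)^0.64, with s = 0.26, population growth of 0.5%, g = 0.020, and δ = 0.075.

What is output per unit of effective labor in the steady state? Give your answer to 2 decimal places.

Steady state requires s·f(k) = (n + g + δ)·k, i.e. s·k^α = (n + g + δ)·k.
Rearranging, k^(1−α) = s / (n + g + δ).
k^0.64 = 0.26 / (0.005 + 0.020 + 0.075) = 0.26 / 0.100 = 2.6000
k* = 2.6000^(1/0.64) ≈ 4.4504
y* = (k*)^α = 4.4504^0.36 ≈ 1.7117

y* = 1.71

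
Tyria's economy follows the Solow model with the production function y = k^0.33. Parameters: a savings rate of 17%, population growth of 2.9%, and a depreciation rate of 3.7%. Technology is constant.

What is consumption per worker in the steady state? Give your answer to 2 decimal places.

c* ≈ 1.32

At the steady state, Δk = 0, so s·k^α = (n + δ)·k.
Dividing both sides by k: k^(1−α) = s / (n + δ).
k^0.67 = 0.17 / (0.029 + 0.037) = 0.17 / 0.066 = 2.5758
k* = 2.5758^(1/0.67) ≈ 4.1049
y* = (k*)^α = 4.1049^0.33 ≈ 1.5936
c* = (1 − s)·y* = (1 − 0.17) × 1.5936 ≈ 1.3227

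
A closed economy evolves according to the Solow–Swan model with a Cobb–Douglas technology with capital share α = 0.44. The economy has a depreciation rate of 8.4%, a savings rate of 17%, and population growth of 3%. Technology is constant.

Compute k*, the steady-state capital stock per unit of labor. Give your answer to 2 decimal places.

In steady state, investment equals break-even investment: s·k^α = (n + δ)·k.
Dividing both sides by k: k^(1−α) = s / (n + δ).
k^0.56 = 0.17 / (0.030 + 0.084) = 0.17 / 0.114 = 1.4912
k* = 1.4912^(1/0.56) ≈ 2.0412

k* ≈ 2.04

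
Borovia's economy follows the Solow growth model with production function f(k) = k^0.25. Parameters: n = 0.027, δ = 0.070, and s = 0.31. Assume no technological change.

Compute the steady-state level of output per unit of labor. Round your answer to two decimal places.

y* = 1.47

Steady state requires s·f(k) = (n + δ)·k, i.e. s·k^α = (n + δ)·k.
Rearranging, k^(1−α) = s / (n + δ).
k^0.75 = 0.31 / (0.027 + 0.070) = 0.31 / 0.097 = 3.1959
k* = 3.1959^(1/0.75) ≈ 4.7075
y* = (k*)^α = 4.7075^0.25 ≈ 1.4730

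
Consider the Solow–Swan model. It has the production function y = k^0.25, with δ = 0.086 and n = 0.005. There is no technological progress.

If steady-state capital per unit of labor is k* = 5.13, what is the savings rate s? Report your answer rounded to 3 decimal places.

At the steady state, Δk = 0, so s·k^α = (n + δ)·k.
So s / (n + δ) = (k*)^(1−α) = 5.13^0.75 = 3.4087.
Therefore s = 3.4087 × (n + δ) = 3.4087 × 0.091 = 0.3102.

s ≈ 0.310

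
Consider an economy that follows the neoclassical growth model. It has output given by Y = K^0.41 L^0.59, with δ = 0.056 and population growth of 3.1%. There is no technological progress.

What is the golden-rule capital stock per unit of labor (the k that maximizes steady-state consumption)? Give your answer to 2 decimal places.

k_gold ≈ 13.84

The golden rule sets f'(k) = n + δ, i.e. α·k^(α−1) = n + δ.
So k^(1−α) = α / (n + δ) = 0.41 / 0.087 = 4.7126.
k_gold = 4.7126^(1/0.59) ≈ 13.8395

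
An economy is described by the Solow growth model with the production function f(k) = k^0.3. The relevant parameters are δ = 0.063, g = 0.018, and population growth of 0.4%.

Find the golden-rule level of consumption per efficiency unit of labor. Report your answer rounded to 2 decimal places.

c_gold ≈ 1.20

At the golden rule, f'(k) = n + g + δ, so α·k^(α−1) = n + g + δ and k_gold = (α/(n + g + δ))^(1/(1−α)).
k_gold = (0.3/0.085)^(1/0.7) = 3.5294^1.4286 ≈ 6.0596
c_gold = f(k_gold) − (n + g + δ)·k_gold = 1.7169 − 0.085×6.0596 ≈ 1.2018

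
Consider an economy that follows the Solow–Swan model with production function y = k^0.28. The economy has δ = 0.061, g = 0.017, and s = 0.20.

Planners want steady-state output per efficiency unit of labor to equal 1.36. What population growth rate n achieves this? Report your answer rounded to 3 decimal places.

n ≈ 0.013

In steady state, investment equals break-even investment: s·k^α = (n + g + δ)·k.
Since y* = [s/(n + g + δ)]^(α/(1−α)), we have s/(n + g + δ) = (y*)^((1−α)/α) = 1.36^2.5714 = 2.2049.
Therefore n + g + δ = s / 2.2049 = 0.20 / 2.2049 = 0.0907, so n = 0.0907 − 0.078 = 0.0127.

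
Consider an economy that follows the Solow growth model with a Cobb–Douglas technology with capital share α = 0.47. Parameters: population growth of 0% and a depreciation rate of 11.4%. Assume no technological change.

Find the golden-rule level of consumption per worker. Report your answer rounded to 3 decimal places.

At the golden rule, f'(k) = n + δ, so α·k^(α−1) = n + δ and k_gold = (α/(n + δ))^(1/(1−α)).
k_gold = (0.47/0.114)^(1/0.53) = 4.1228^1.8868 ≈ 14.4792
c_gold = f(k_gold) − (n + δ)·k_gold = 3.5120 − 0.114×14.4792 ≈ 1.8614

c_gold ≈ 1.861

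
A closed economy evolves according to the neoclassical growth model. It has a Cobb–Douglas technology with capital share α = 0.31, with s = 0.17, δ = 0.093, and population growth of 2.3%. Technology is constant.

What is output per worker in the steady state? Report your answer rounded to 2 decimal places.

y* = 1.19

At the steady state, Δk = 0, so s·k^α = (n + δ)·k.
Rearranging, k^(1−α) = s / (n + δ).
k^0.69 = 0.17 / (0.023 + 0.093) = 0.17 / 0.116 = 1.4655
k* = 1.4655^(1/0.69) ≈ 1.7400
y* = (k*)^α = 1.7400^0.31 ≈ 1.1873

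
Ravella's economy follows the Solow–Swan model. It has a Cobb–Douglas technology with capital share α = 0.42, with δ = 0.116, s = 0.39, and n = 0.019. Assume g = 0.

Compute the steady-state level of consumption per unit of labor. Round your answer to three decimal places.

Steady state requires s·f(k) = (n + δ)·k, i.e. s·k^α = (n + δ)·k.
Dividing both sides by k: k^(1−α) = s / (n + δ).
k^0.58 = 0.39 / (0.019 + 0.116) = 0.39 / 0.135 = 2.8889
k* = 2.8889^(1/0.58) ≈ 6.2283
y* = (k*)^α = 6.2283^0.42 ≈ 2.1559
c* = (1 − s)·y* = (1 − 0.39) × 2.1559 ≈ 1.3151

c* = 1.315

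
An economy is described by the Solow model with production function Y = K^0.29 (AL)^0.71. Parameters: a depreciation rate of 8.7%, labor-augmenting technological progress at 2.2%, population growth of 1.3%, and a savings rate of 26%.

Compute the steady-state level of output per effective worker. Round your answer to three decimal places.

y* = 1.362

At the steady state, Δk = 0, so s·k^α = (n + g + δ)·k.
Dividing both sides by k: k^(1−α) = s / (n + g + δ).
k^0.71 = 0.26 / (0.013 + 0.022 + 0.087) = 0.26 / 0.122 = 2.1311
k* = 2.1311^(1/0.71) ≈ 2.9028
y* = (k*)^α = 2.9028^0.29 ≈ 1.3621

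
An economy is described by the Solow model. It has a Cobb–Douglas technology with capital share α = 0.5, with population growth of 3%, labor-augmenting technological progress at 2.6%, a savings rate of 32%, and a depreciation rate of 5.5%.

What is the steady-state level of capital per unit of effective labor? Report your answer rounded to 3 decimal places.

k* = 8.311

Steady state requires s·f(k) = (n + g + δ)·k, i.e. s·k^α = (n + g + δ)·k.
Rearranging, k^(1−α) = s / (n + g + δ).
k^0.5 = 0.32 / (0.030 + 0.026 + 0.055) = 0.32 / 0.111 = 2.8829
k* = 2.8829^(1/0.5) ≈ 8.3111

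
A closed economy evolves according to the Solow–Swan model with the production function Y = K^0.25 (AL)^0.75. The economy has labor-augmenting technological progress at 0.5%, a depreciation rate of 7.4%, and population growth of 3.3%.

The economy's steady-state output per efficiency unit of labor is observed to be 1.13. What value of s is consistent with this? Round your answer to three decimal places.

s ≈ 0.162

Steady state requires s·f(k) = (n + g + δ)·k, i.e. s·k^α = (n + g + δ)·k.
Since y* = [s/(n + g + δ)]^(α/(1−α)), we have s/(n + g + δ) = (y*)^((1−α)/α) = 1.13^3 = 1.4429.
Therefore s = 1.4429 × (n + g + δ) = 1.4429 × 0.112 = 0.1616.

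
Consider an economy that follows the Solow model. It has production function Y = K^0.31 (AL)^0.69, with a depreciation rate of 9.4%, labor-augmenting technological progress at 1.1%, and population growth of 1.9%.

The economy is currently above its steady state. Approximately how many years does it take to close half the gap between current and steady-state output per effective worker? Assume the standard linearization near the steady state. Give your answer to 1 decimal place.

t_½ ≈ 8.1 years

Near the steady state the convergence rate is λ = (1 − α)(n + g + δ).
λ = (1 − 0.31) × 0.124 = 0.69 × 0.124 = 0.08556
Half-life = ln 2 / λ = 0.6931 / 0.08556 ≈ 8.10 years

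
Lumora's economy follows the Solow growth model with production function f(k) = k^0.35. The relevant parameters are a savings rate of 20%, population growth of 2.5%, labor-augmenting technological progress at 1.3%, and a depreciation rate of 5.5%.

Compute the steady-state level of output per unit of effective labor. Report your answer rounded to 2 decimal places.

y* ≈ 1.51

At the steady state, Δk = 0, so s·k^α = (n + g + δ)·k.
Rearranging, k^(1−α) = s / (n + g + δ).
k^0.65 = 0.20 / (0.025 + 0.013 + 0.055) = 0.20 / 0.093 = 2.1505
k* = 2.1505^(1/0.65) ≈ 3.2479
y* = (k*)^α = 3.2479^0.35 ≈ 1.5103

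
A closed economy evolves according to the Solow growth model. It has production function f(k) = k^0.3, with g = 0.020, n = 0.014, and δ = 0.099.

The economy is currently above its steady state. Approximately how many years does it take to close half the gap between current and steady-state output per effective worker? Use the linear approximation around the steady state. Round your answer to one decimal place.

Near the steady state the convergence rate is λ = (1 − α)(n + g + δ).
λ = (1 − 0.3) × 0.133 = 0.7 × 0.133 = 0.0931
Half-life = ln 2 / λ = 0.6931 / 0.0931 ≈ 7.44 years

about 7.4 years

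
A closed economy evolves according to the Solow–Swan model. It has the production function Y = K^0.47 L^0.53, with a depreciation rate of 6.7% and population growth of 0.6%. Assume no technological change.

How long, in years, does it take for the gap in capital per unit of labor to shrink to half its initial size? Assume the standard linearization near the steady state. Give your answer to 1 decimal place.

about 17.9 years

Near the steady state the convergence rate is λ = (1 − α)(n + δ).
λ = (1 − 0.47) × 0.073 = 0.53 × 0.073 = 0.03869
Half-life = ln 2 / λ = 0.6931 / 0.03869 ≈ 17.91 years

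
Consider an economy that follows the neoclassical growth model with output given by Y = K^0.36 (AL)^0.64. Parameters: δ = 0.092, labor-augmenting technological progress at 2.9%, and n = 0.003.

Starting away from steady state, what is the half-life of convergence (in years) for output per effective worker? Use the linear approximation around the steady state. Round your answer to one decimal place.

about 8.7 years

Near the steady state the convergence rate is λ = (1 − α)(n + g + δ).
λ = (1 − 0.36) × 0.124 = 0.64 × 0.124 = 0.07936
Half-life = ln 2 / λ = 0.6931 / 0.07936 ≈ 8.73 years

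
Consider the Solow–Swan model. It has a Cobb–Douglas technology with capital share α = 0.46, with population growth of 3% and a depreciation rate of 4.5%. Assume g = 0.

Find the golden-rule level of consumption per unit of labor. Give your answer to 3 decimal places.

At the golden rule, f'(k) = n + δ, so α·k^(α−1) = n + δ and k_gold = (α/(n + δ))^(1/(1−α)).
k_gold = (0.46/0.075)^(1/0.54) = 6.1333^1.8519 ≈ 28.7562
c_gold = f(k_gold) − (n + δ)·k_gold = 4.6883 − 0.075×28.7562 ≈ 2.5316

c_gold ≈ 2.532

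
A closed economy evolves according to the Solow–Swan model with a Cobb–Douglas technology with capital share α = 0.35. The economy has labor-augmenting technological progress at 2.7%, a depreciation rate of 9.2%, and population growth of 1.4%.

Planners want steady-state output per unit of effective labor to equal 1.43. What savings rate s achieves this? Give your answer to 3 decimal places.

At the steady state, Δk = 0, so s·k^α = (n + g + δ)·k.
Since y* = [s/(n + g + δ)]^(α/(1−α)), we have s/(n + g + δ) = (y*)^((1−α)/α) = 1.43^1.8571 = 1.9430.
Therefore s = 1.9430 × (n + g + δ) = 1.9430 × 0.133 = 0.2584.

s ≈ 0.258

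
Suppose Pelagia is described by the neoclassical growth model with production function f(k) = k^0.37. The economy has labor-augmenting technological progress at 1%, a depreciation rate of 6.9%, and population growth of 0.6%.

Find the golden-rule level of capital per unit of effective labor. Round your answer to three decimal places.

The golden rule sets f'(k) = n + g + δ, i.e. α·k^(α−1) = n + g + δ.
So k^(1−α) = α / (n + g + δ) = 0.37 / 0.085 = 4.3529.
k_gold = 4.3529^(1/0.63) ≈ 10.3261

k_gold ≈ 10.326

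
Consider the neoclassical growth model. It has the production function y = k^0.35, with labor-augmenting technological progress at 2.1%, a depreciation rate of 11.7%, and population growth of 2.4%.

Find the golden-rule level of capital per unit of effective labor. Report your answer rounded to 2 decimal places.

k_gold ≈ 3.27

The golden rule sets f'(k) = n + g + δ, i.e. α·k^(α−1) = n + g + δ.
So k^(1−α) = α / (n + g + δ) = 0.35 / 0.162 = 2.1605.
k_gold = 2.1605^(1/0.65) ≈ 3.2711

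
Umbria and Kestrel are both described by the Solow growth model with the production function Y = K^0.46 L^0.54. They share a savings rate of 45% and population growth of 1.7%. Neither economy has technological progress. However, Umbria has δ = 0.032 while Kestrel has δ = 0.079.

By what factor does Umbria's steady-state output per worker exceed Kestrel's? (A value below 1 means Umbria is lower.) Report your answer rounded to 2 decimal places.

Steady-state y* = [s/(n + δ)]^(α/(1−α)), so the ratio is [ (s_U/(n + δ)_U) / (s_K/(n + δ)_K) ]^0.8519.
s_U/(n + δ)_U = 0.45/0.049 = 9.1837; s_K/(n + δ)_K = 0.45/0.096 = 4.6875.
Ratio = (9.1837/4.6875)^0.8519 = 1.9592^0.8519 ≈ 1.7735

ratio ≈ 1.77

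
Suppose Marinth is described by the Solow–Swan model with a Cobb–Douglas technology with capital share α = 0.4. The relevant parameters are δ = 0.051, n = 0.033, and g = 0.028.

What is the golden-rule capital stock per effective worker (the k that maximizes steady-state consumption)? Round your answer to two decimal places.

The golden rule sets f'(k) = n + g + δ, i.e. α·k^(α−1) = n + g + δ.
So k^(1−α) = α / (n + g + δ) = 0.4 / 0.112 = 3.5714.
k_gold = 3.5714^(1/0.6) ≈ 8.3444

k_gold ≈ 8.34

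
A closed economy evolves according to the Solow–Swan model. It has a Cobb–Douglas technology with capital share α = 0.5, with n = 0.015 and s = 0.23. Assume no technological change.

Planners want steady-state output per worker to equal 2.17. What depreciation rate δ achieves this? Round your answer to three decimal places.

At the steady state, Δk = 0, so s·k^α = (n + δ)·k.
Since y* = [s/(n + δ)]^(α/(1−α)), we have s/(n + δ) = (y*)^((1−α)/α) = 2.17^1 = 2.1700.
Therefore n + δ = s / 2.1700 = 0.23 / 2.1700 = 0.1060, so δ = 0.1060 − 0.015 = 0.0910.

δ ≈ 0.091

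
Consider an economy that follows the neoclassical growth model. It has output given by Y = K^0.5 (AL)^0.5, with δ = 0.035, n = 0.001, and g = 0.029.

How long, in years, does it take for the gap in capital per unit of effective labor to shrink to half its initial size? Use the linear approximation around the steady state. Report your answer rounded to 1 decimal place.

t_½ ≈ 21.3 years

Near the steady state the convergence rate is λ = (1 − α)(n + g + δ).
λ = (1 − 0.5) × 0.065 = 0.5 × 0.065 = 0.0325
Half-life = ln 2 / λ = 0.6931 / 0.0325 ≈ 21.33 years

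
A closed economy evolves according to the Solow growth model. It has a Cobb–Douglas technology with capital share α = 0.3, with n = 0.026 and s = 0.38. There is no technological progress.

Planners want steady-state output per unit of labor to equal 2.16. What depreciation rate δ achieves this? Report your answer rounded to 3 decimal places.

Steady state requires s·f(k) = (n + δ)·k, i.e. s·k^α = (n + δ)·k.
Since y* = [s/(n + δ)]^(α/(1−α)), we have s/(n + δ) = (y*)^((1−α)/α) = 2.16^2.3333 = 6.0309.
Therefore n + δ = s / 6.0309 = 0.38 / 6.0309 = 0.0630, so δ = 0.0630 − 0.026 = 0.0370.

δ ≈ 0.037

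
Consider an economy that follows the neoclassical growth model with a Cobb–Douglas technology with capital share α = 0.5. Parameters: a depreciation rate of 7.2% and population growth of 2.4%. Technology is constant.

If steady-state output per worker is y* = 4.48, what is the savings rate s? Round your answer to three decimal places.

At the steady state, Δk = 0, so s·k^α = (n + δ)·k.
Since y* = [s/(n + δ)]^(α/(1−α)), we have s/(n + δ) = (y*)^((1−α)/α) = 4.48^1 = 4.4800.
Therefore s = 4.4800 × (n + δ) = 4.4800 × 0.096 = 0.4301.

s ≈ 0.430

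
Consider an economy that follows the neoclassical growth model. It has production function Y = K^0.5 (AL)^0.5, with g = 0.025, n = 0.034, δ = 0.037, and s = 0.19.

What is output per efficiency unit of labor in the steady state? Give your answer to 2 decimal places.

y* = 1.98

Steady state requires s·f(k) = (n + g + δ)·k, i.e. s·k^α = (n + g + δ)·k.
Dividing both sides by k: k^(1−α) = s / (n + g + δ).
k^0.5 = 0.19 / (0.034 + 0.025 + 0.037) = 0.19 / 0.096 = 1.9792
k* = 1.9792^(1/0.5) ≈ 3.9172
y* = (k*)^α = 3.9172^0.5 ≈ 1.9792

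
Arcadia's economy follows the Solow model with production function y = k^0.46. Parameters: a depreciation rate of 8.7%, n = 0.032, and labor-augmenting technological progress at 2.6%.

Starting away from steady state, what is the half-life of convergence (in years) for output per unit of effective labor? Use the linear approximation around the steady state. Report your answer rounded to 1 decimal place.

half-life ≈ 8.9 years

Near the steady state the convergence rate is λ = (1 − α)(n + g + δ).
λ = (1 − 0.46) × 0.145 = 0.54 × 0.145 = 0.0783
Half-life = ln 2 / λ = 0.6931 / 0.0783 ≈ 8.85 years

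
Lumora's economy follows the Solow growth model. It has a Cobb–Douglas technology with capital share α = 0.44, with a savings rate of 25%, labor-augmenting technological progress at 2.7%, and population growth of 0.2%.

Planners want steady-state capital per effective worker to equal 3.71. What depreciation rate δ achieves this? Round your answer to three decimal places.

δ ≈ 0.091

In steady state, investment equals break-even investment: s·k^α = (n + g + δ)·k.
So s / (n + g + δ) = (k*)^(1−α) = 3.71^0.56 = 2.0838.
Therefore n + g + δ = s / 2.0838 = 0.25 / 2.0838 = 0.1200, so δ = 0.1200 − 0.029 = 0.0910.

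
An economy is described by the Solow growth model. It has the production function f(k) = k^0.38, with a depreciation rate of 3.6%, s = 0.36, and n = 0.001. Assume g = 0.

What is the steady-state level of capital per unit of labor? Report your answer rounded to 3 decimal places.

k* = 39.238

Steady state requires s·f(k) = (n + δ)·k, i.e. s·k^α = (n + δ)·k.
Dividing both sides by k: k^(1−α) = s / (n + δ).
k^0.62 = 0.36 / (0.001 + 0.036) = 0.36 / 0.037 = 9.7297
k* = 9.7297^(1/0.62) ≈ 39.2382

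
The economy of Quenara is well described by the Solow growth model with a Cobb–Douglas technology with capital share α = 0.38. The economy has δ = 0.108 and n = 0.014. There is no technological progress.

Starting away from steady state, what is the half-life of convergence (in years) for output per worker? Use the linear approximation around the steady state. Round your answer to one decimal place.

t_½ ≈ 9.2 years

Near the steady state the convergence rate is λ = (1 − α)(n + δ).
λ = (1 − 0.38) × 0.122 = 0.62 × 0.122 = 0.07564
Half-life = ln 2 / λ = 0.6931 / 0.07564 ≈ 9.16 years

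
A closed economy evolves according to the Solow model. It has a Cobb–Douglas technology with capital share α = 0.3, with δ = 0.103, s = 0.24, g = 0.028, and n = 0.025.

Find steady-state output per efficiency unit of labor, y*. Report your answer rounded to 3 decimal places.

y* ≈ 1.203

In steady state, investment equals break-even investment: s·k^α = (n + g + δ)·k.
Dividing both sides by k: k^(1−α) = s / (n + g + δ).
k^0.7 = 0.24 / (0.025 + 0.028 + 0.103) = 0.24 / 0.156 = 1.5385
k* = 1.5385^(1/0.7) ≈ 1.8505
y* = (k*)^α = 1.8505^0.3 ≈ 1.2028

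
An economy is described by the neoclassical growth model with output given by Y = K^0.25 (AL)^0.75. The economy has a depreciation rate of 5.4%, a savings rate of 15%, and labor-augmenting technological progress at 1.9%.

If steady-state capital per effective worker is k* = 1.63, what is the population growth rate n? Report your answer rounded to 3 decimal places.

At the steady state, Δk = 0, so s·k^α = (n + g + δ)·k.
So s / (n + g + δ) = (k*)^(1−α) = 1.63^0.75 = 1.4426.
Therefore n + g + δ = s / 1.4426 = 0.15 / 1.4426 = 0.1040, so n = 0.1040 − 0.073 = 0.0310.

n ≈ 0.031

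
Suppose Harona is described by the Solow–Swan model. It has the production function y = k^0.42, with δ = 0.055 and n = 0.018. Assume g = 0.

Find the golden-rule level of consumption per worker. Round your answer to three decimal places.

At the golden rule, f'(k) = n + δ, so α·k^(α−1) = n + δ and k_gold = (α/(n + δ))^(1/(1−α)).
k_gold = (0.42/0.073)^(1/0.58) = 5.7534^1.7241 ≈ 20.4261
c_gold = f(k_gold) − (n + δ)·k_gold = 3.5504 − 0.073×20.4261 ≈ 2.0593

c_gold ≈ 2.059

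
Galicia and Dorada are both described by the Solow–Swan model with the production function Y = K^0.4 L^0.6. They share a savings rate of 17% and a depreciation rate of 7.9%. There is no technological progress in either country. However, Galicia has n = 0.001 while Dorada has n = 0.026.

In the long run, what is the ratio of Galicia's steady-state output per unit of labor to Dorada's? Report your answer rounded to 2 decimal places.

y*_G / y*_D ≈ 1.20

Steady-state y* = [s/(n + δ)]^(α/(1−α)), so the ratio is [ (s_G/(n + δ)_G) / (s_D/(n + δ)_D) ]^0.6667.
s_G/(n + δ)_G = 0.17/0.080 = 2.1250; s_D/(n + δ)_D = 0.17/0.105 = 1.6190.
Ratio = (2.1250/1.6190)^0.6667 = 1.3125^0.6667 ≈ 1.1988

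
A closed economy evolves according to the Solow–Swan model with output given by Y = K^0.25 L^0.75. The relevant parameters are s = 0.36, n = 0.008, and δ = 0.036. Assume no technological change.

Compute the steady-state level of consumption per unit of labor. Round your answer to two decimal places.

Steady state requires s·f(k) = (n + δ)·k, i.e. s·k^α = (n + δ)·k.
Dividing both sides by k: k^(1−α) = s / (n + δ).
k^0.75 = 0.36 / (0.008 + 0.036) = 0.36 / 0.044 = 8.1818
k* = 8.1818^(1/0.75) ≈ 16.4866
y* = (k*)^α = 16.4866^0.25 ≈ 2.0150
c* = (1 − s)·y* = (1 − 0.36) × 2.0150 ≈ 1.2896

c* ≈ 1.29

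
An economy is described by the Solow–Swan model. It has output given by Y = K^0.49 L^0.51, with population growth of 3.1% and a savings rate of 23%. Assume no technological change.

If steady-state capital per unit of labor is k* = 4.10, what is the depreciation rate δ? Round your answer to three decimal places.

Steady state requires s·f(k) = (n + δ)·k, i.e. s·k^α = (n + δ)·k.
So s / (n + δ) = (k*)^(1−α) = 4.10^0.51 = 2.0536.
Therefore n + δ = s / 2.0536 = 0.23 / 2.0536 = 0.1120, so δ = 0.1120 − 0.031 = 0.0810.

δ ≈ 0.081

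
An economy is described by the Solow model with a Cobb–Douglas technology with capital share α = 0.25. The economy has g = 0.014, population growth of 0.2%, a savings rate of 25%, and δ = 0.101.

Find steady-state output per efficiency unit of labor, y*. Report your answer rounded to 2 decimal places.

y* ≈ 1.29

At the steady state, Δk = 0, so s·k^α = (n + g + δ)·k.
Rearranging, k^(1−α) = s / (n + g + δ).
k^0.75 = 0.25 / (0.002 + 0.014 + 0.101) = 0.25 / 0.117 = 2.1368
k* = 2.1368^(1/0.75) ≈ 2.7522
y* = (k*)^α = 2.7522^0.25 ≈ 1.2880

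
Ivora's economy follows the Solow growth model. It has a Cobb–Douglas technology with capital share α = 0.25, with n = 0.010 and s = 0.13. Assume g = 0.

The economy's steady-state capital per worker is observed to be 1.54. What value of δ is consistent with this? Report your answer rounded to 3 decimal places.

δ ≈ 0.084

Steady state requires s·f(k) = (n + δ)·k, i.e. s·k^α = (n + δ)·k.
So s / (n + δ) = (k*)^(1−α) = 1.54^0.75 = 1.3824.
Therefore n + δ = s / 1.3824 = 0.13 / 1.3824 = 0.0940, so δ = 0.0940 − 0.010 = 0.0840.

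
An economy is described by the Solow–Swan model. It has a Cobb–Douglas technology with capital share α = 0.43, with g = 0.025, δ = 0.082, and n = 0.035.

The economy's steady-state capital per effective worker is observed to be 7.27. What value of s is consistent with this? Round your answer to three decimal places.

s ≈ 0.440

At the steady state, Δk = 0, so s·k^α = (n + g + δ)·k.
So s / (n + g + δ) = (k*)^(1−α) = 7.27^0.57 = 3.0980.
Therefore s = 3.0980 × (n + g + δ) = 3.0980 × 0.142 = 0.4399.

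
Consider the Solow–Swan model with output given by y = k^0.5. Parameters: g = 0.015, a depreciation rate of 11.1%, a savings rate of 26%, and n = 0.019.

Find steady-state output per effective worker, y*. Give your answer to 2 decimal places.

y* ≈ 1.79

Steady state requires s·f(k) = (n + g + δ)·k, i.e. s·k^α = (n + g + δ)·k.
Dividing both sides by k: k^(1−α) = s / (n + g + δ).
k^0.5 = 0.26 / (0.019 + 0.015 + 0.111) = 0.26 / 0.145 = 1.7931
k* = 1.7931^(1/0.5) ≈ 3.2152
y* = (k*)^α = 3.2152^0.5 ≈ 1.7931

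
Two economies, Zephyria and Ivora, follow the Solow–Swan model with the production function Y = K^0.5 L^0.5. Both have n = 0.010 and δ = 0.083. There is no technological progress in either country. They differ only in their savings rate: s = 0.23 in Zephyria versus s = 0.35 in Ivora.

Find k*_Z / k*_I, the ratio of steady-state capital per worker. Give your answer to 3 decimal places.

Steady-state k* = [s/(n + δ)]^(1/(1−α)), so the ratio is [ (s_Z/(n + δ)_Z) / (s_I/(n + δ)_I) ]^2.
s_Z/(n + δ)_Z = 0.23/0.093 = 2.4731; s_I/(n + δ)_I = 0.35/0.093 = 3.7634.
Ratio = (2.4731/3.7634)^2 = 0.6571^2 ≈ 0.4318

ratio ≈ 0.432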